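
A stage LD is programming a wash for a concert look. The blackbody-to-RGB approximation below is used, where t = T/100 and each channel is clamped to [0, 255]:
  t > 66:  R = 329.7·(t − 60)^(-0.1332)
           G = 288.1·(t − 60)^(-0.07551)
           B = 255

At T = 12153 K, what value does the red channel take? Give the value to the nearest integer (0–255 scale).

t = 12153/100 = 121.53; the t > 66 branch applies.
R = 329.7·(121.53 − 60)^(-0.1332) = 329.7·61.53^(-0.1332) = 329.7·0.57769 = 190.464.
Rounded: 190.

190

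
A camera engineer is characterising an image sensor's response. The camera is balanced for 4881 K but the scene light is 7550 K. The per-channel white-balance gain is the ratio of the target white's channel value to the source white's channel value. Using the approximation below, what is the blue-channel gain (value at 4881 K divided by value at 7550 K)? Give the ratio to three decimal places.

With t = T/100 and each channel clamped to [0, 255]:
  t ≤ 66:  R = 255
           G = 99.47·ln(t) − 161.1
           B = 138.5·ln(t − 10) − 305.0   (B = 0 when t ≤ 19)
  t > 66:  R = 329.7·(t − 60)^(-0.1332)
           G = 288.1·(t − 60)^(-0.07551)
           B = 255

At 7550 K (t = 75.5):
  B = 255 by definition for t > 66.
At 4881 K (t = 48.81):
  B = 138.5·ln(48.81 − 10) − 305.0 = 138.5·ln 38.81 − 305.0 = 138.5·3.6587 − 305.0 = 201.727.
Gain = 201.727 / 255.000 = 0.7911 → 0.791.

0.791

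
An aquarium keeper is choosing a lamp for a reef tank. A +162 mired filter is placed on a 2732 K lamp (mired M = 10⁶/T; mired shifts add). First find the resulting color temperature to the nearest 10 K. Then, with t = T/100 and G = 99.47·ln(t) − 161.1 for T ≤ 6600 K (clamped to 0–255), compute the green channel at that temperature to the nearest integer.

M_in = 10⁶/2732 = 366.03; M_out = 366.03 + (+162) = 528.03.
T_out = 10⁶/528.03 = 1893.8 K → 1890 K; t = 18.9.
G = 99.47·ln 18.9 − 161.1 = 99.47·2.9392 − 161.1 = 131.258.
Rounded: 131.

131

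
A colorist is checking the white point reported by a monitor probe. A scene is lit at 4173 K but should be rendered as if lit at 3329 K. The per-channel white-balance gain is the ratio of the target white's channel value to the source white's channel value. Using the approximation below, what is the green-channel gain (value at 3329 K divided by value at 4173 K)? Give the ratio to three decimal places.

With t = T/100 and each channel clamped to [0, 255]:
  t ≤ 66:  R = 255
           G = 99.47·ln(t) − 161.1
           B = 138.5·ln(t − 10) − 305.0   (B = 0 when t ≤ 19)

At 4173 K (t = 41.73):
  G = 99.47·ln 41.73 − 161.1 = 99.47·3.7312 − 161.1 = 210.044.
At 3329 K (t = 33.29):
  G = 99.47·ln 33.29 − 161.1 = 99.47·3.5053 − 161.1 = 187.568.
Gain = 187.568 / 210.044 = 0.8930 → 0.893.

0.893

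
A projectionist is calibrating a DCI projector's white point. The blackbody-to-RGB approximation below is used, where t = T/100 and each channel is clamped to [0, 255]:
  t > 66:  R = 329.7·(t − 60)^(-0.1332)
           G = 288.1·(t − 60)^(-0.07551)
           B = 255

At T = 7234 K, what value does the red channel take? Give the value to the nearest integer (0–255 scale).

t = 7234/100 = 72.34; the t > 66 branch applies.
R = 329.7·(72.34 − 60)^(-0.1332) = 329.7·12.34^(-0.1332) = 329.7·0.71554 = 235.915.
Rounded: 236.

236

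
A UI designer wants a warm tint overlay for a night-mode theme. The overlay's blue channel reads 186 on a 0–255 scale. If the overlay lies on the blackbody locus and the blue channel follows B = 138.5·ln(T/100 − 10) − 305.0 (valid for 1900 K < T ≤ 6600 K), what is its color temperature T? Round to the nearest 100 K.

4500 K

ln(t − 10) = (186 + 305.0) / 138.5 = 3.5451.
t − 10 = e^3.5451 = 34.644, so t = 44.644.
T = 100·t = 4464 K → 4500 K to the nearest 100 K.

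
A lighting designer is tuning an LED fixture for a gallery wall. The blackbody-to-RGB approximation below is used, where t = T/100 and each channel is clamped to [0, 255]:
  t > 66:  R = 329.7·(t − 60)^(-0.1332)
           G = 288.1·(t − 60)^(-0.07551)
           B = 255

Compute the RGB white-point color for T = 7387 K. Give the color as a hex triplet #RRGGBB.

#E8ECFF

t = 7387/100 = 73.87; the t > 66 branch applies.
R = 329.7·(73.87 − 60)^(-0.1332) = 329.7·13.87^(-0.1332) = 329.7·0.70449 = 232.271.
G = 288.1·(73.87 − 60)^(-0.07551) = 288.1·13.87^(-0.07551) = 288.1·0.81990 = 236.214.
B = 255 by definition for t > 66.
Rounded: (232, 236, 255).
In hex: #E8ECFF.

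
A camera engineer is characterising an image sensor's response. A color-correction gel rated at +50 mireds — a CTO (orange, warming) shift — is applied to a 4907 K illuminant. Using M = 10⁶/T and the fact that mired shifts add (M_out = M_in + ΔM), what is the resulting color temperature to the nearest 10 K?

3940 K

M_in = 10⁶/4907 = 203.79 mireds.
M_out = 203.79 + (+50) = 253.79 mireds.
T_out = 10⁶/253.79 = 3940.3 K → 3940 K.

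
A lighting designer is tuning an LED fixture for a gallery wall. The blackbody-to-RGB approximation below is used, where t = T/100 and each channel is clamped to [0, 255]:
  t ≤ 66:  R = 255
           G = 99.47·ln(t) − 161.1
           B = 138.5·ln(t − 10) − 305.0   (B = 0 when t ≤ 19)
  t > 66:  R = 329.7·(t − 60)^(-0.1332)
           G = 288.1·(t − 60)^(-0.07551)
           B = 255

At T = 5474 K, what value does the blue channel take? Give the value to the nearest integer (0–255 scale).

221

t = 5474/100 = 54.74; the t ≤ 66 branch applies.
B = 138.5·ln(54.74 − 10) − 305.0 = 138.5·ln 44.74 − 305.0 = 138.5·3.8009 − 305.0 = 221.420.
Rounded: 221.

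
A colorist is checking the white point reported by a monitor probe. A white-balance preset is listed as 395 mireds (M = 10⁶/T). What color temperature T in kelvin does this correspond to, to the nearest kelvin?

2532 K

T = 10⁶ / 395 = 2531.65 K → 2532 K.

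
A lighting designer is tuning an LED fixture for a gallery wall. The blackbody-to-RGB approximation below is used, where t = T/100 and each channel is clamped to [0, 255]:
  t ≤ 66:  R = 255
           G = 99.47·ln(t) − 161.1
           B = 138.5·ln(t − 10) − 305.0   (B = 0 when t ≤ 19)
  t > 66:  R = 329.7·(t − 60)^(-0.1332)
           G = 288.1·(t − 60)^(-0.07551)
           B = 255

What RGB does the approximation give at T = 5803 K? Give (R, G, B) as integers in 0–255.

(255, 243, 231)

t = 5803/100 = 58.03; the t ≤ 66 branch applies.
R = 255 by definition for t ≤ 66.
G = 99.47·ln 58.03 − 161.1 = 99.47·4.0610 − 161.1 = 242.844.
B = 138.5·ln(58.03 − 10) − 305.0 = 138.5·ln 48.03 − 305.0 = 138.5·3.8718 − 305.0 = 231.248.
Rounded: (255, 243, 231).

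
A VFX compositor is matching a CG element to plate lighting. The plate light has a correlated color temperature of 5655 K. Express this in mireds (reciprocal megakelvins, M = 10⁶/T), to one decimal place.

176.8 mireds

M = 10⁶ / 5655 = 176.835 → 176.8 mireds.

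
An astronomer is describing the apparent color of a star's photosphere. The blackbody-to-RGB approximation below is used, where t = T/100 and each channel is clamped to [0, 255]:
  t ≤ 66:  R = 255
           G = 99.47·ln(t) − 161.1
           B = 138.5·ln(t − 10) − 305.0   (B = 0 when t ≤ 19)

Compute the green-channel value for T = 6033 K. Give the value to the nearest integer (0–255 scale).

247

t = 6033/100 = 60.33; the t ≤ 66 branch applies.
G = 99.47·ln 60.33 − 161.1 = 99.47·4.0998 − 161.1 = 246.710.
Rounded: 247.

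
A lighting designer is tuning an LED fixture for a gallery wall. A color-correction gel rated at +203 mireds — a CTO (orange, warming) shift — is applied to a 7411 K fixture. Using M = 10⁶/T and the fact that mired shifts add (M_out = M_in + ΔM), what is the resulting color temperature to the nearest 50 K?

M_in = 10⁶/7411 = 134.93 mireds.
M_out = 134.93 + (+203) = 337.93 mireds.
T_out = 10⁶/337.93 = 2959.2 K → 2950 K.

2950 K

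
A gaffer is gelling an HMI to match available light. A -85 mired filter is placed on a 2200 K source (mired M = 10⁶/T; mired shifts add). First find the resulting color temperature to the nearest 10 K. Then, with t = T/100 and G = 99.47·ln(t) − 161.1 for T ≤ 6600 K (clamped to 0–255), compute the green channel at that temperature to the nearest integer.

M_in = 10⁶/2200 = 454.55; M_out = 454.55 + (-85) = 369.55.
T_out = 10⁶/369.55 = 2706.0 K → 2710 K; t = 27.1.
G = 99.47·ln 27.1 − 161.1 = 99.47·3.2995 − 161.1 = 167.105.
Rounded: 167.

167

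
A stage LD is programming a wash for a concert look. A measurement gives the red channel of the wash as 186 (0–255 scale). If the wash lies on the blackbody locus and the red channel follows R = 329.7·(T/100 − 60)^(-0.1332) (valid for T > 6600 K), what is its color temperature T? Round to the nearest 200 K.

(t − 60)^(-0.1332) = 186/329.7 = 0.56415.
t − 60 = 0.56415^(1/-0.1332) = 0.56415^(-7.508) = 73.521, so t = 133.521.
T = 100·t = 13352 K → 13400 K to the nearest 200 K.

13400 K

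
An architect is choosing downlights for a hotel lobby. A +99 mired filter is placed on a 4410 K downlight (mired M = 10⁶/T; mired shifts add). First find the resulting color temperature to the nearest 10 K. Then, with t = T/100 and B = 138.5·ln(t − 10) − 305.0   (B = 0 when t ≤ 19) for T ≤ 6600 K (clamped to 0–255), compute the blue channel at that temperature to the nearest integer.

115

M_in = 10⁶/4410 = 226.76; M_out = 226.76 + (+99) = 325.76.
T_out = 10⁶/325.76 = 3069.8 K → 3070 K; t = 30.7.
B = 138.5·ln(30.7 − 10) − 305.0 = 138.5·ln 20.7 − 305.0 = 138.5·3.0301 − 305.0 = 114.674.
Rounded: 115.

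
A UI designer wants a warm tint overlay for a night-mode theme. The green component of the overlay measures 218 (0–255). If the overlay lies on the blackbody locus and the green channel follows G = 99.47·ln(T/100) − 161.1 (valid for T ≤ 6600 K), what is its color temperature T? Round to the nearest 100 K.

4500 K

ln t = (218 + 161.1) / 99.47 = 3.8112.
t = e^3.8112 = 45.205.
T = 100·t = 4520 K → 4500 K to the nearest 100 K.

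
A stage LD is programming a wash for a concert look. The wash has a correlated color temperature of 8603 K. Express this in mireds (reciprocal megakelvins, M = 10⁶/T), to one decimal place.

116.2 mireds

M = 10⁶ / 8603 = 116.239 → 116.2 mireds.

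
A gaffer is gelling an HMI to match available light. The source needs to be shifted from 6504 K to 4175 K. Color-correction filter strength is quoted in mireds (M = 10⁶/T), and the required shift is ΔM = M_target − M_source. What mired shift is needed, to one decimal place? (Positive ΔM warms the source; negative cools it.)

M_source = 10⁶/6504 = 153.752; M_target = 10⁶/4175 = 239.521.
ΔM = 239.521 − 153.752 = 85.769 → +85.8 mireds, a warming shift.

+85.8 mireds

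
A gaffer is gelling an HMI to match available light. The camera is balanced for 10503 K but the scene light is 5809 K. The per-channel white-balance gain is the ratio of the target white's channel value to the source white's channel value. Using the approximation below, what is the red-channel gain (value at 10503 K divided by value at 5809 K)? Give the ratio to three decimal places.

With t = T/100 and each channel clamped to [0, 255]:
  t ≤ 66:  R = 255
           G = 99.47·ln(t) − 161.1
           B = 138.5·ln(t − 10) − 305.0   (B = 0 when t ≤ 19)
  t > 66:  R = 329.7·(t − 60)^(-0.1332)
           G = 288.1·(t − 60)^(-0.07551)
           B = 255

At 5809 K (t = 58.09):
  R = 255 by definition for t ≤ 66.
At 10503 K (t = 105.03):
  R = 329.7·(105.03 − 60)^(-0.1332) = 329.7·45.03^(-0.1332) = 329.7·0.60222 = 198.551.
Gain = 198.551 / 255.000 = 0.7786 → 0.779.

0.779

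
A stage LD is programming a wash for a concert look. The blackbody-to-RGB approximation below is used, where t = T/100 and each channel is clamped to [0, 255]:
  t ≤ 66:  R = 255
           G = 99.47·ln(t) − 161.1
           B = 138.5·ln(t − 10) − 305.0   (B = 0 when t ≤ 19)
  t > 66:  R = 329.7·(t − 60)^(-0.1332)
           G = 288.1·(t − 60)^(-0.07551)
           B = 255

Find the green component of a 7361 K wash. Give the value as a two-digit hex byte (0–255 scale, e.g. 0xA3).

0xED

t = 7361/100 = 73.61; the t > 66 branch applies.
G = 288.1·(73.61 − 60)^(-0.07551) = 288.1·13.61^(-0.07551) = 288.1·0.82107 = 236.551.
Rounded: 237; in hex, 0xED.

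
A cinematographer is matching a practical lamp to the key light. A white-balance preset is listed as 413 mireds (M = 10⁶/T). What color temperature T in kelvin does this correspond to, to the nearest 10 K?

2420 K

T = 10⁶ / 413 = 2421.31 K → 2420 K.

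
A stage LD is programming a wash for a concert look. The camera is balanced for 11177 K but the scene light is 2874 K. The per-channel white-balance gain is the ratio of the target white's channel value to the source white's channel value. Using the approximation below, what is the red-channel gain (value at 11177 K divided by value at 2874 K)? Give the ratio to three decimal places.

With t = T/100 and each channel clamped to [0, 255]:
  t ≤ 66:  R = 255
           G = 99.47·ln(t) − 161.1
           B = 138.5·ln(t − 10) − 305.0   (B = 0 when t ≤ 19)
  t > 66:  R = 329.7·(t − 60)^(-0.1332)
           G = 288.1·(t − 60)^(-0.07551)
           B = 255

0.764

At 2874 K (t = 28.74):
  R = 255 by definition for t ≤ 66.
At 11177 K (t = 111.77):
  R = 329.7·(111.77 − 60)^(-0.1332) = 329.7·51.77^(-0.1332) = 329.7·0.59113 = 194.896.
Gain = 194.896 / 255.000 = 0.7643 → 0.764.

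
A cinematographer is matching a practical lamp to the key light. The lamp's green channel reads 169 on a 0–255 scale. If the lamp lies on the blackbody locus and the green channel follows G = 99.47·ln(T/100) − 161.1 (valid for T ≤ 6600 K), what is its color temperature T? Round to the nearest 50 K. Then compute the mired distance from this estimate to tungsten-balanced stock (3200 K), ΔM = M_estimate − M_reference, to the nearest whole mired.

+51 mireds

ln t = (169 + 161.1) / 99.47 = 3.3186.
t = e^3.3186 = 27.621.
T = 100·t = 2762 K → 2750 K to the nearest 50 K.
M_estimate = 10⁶/2750 = 363.64; M_reference = 10⁶/3200 = 312.50.
ΔM = 363.64 − 312.50 = 51.14 → +51 mireds.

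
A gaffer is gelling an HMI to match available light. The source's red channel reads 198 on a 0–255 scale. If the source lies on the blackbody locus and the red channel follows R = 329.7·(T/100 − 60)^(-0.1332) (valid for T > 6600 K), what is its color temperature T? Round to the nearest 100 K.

10600 K

(t − 60)^(-0.1332) = 198/329.7 = 0.60055.
t − 60 = 0.60055^(1/-0.1332) = 0.60055^(-7.508) = 45.980, so t = 105.980.
T = 100·t = 10598 K → 10600 K to the nearest 100 K.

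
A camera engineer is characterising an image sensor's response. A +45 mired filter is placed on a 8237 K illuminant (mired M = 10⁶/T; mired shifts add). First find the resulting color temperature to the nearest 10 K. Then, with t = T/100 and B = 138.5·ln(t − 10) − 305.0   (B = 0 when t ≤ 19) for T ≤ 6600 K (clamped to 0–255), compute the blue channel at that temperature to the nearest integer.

237

M_in = 10⁶/8237 = 121.40; M_out = 121.40 + (+45) = 166.40.
T_out = 10⁶/166.40 = 6009.5 K → 6010 K; t = 60.1.
B = 138.5·ln(60.1 − 10) − 305.0 = 138.5·ln 50.1 − 305.0 = 138.5·3.9140 − 305.0 = 237.092.
Rounded: 237.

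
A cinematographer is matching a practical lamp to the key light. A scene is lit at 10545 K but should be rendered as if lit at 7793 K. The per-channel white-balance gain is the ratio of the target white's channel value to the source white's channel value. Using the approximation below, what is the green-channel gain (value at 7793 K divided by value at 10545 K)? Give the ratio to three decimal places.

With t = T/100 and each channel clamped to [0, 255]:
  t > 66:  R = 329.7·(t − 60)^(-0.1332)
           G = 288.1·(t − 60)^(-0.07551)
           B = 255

At 10545 K (t = 105.45):
  G = 288.1·(105.45 − 60)^(-0.07551) = 288.1·45.45^(-0.07551) = 288.1·0.74962 = 215.965.
At 7793 K (t = 77.93):
  G = 288.1·(77.93 − 60)^(-0.07551) = 288.1·17.93^(-0.07551) = 288.1·0.80416 = 231.678.
Gain = 231.678 / 215.965 = 1.0728 → 1.073.

1.073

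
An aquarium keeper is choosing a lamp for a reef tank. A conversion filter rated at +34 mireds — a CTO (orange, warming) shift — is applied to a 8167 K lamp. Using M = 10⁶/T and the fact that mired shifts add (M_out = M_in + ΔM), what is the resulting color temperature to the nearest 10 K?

6390 K

M_in = 10⁶/8167 = 122.44 mireds.
M_out = 122.44 + (+34) = 156.44 mireds.
T_out = 10⁶/156.44 = 6392.1 K → 6390 K.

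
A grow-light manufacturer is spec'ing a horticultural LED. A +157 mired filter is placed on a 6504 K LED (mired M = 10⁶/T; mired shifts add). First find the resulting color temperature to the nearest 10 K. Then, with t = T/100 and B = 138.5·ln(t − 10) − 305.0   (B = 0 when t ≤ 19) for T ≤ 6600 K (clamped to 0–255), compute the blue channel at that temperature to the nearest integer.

124

M_in = 10⁶/6504 = 153.75; M_out = 153.75 + (+157) = 310.75.
T_out = 10⁶/310.75 = 3218.0 K → 3220 K; t = 32.2.
B = 138.5·ln(32.2 − 10) − 305.0 = 138.5·ln 22.2 − 305.0 = 138.5·3.1001 − 305.0 = 124.363.
Rounded: 124.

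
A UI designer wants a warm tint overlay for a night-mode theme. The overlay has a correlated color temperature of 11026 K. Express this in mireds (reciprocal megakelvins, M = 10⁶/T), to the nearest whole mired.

91 mireds

M = 10⁶ / 11026 = 90.695 → 91 mireds.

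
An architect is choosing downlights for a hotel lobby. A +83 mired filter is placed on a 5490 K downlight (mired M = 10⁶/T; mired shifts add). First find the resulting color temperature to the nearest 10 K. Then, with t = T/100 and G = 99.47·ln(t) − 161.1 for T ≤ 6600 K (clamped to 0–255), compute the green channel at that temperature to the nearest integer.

M_in = 10⁶/5490 = 182.15; M_out = 182.15 + (+83) = 265.15.
T_out = 10⁶/265.15 = 3771.5 K → 3770 K; t = 37.7.
G = 99.47·ln 37.7 − 161.1 = 99.47·3.6297 − 161.1 = 199.942.
Rounded: 200.

200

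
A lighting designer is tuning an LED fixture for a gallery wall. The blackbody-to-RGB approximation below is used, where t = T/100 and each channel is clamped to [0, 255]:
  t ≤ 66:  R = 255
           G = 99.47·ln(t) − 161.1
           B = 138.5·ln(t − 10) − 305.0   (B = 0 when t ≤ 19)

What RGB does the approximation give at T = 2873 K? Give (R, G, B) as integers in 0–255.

t = 2873/100 = 28.73; the t ≤ 66 branch applies.
R = 255 by definition for t ≤ 66.
G = 99.47·ln 28.73 − 161.1 = 99.47·3.3579 − 161.1 = 172.914.
B = 138.5·ln(28.73 − 10) − 305.0 = 138.5·ln 18.73 − 305.0 = 138.5·2.9301 − 305.0 = 100.823.
Rounded: (255, 173, 101).

(255, 173, 101)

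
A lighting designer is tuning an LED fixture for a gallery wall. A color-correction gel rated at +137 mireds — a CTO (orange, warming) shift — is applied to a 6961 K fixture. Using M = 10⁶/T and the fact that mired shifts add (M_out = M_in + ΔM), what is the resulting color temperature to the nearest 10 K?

3560 K

M_in = 10⁶/6961 = 143.66 mireds.
M_out = 143.66 + (+137) = 280.66 mireds.
T_out = 10⁶/280.66 = 3563.1 K → 3560 K.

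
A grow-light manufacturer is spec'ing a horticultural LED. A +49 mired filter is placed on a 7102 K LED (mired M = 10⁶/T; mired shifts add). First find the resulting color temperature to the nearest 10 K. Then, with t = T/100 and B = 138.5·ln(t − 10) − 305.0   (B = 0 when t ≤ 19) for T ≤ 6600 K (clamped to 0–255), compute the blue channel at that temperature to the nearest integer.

215

M_in = 10⁶/7102 = 140.81; M_out = 140.81 + (+49) = 189.81.
T_out = 10⁶/189.81 = 5268.6 K → 5270 K; t = 52.7.
B = 138.5·ln(52.7 − 10) − 305.0 = 138.5·ln 42.7 − 305.0 = 138.5·3.7542 − 305.0 = 214.957.
Rounded: 215.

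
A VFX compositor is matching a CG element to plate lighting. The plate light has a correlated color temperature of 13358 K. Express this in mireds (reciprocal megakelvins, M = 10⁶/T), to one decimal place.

74.9 mireds

M = 10⁶ / 13358 = 74.862 → 74.9 mireds.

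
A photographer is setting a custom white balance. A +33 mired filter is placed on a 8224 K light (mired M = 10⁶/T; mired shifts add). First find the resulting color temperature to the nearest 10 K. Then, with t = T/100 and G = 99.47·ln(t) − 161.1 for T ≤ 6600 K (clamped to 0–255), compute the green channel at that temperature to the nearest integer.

M_in = 10⁶/8224 = 121.60; M_out = 121.60 + (+33) = 154.60.
T_out = 10⁶/154.60 = 6468.5 K → 6470 K; t = 64.7.
G = 99.47·ln 64.7 − 161.1 = 99.47·4.1698 − 161.1 = 253.666.
Rounded: 254.

254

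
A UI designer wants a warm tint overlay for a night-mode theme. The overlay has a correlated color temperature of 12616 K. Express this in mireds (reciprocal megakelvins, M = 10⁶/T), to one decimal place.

M = 10⁶ / 12616 = 79.264 → 79.3 mireds.

79.3 mireds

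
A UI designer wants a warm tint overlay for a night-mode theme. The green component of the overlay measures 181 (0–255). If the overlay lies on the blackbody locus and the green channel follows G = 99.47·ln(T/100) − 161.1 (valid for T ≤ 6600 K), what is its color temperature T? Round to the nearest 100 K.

3100 K

ln t = (181 + 161.1) / 99.47 = 3.4392.
t = e^3.4392 = 31.163.
T = 100·t = 3116 K → 3100 K to the nearest 100 K.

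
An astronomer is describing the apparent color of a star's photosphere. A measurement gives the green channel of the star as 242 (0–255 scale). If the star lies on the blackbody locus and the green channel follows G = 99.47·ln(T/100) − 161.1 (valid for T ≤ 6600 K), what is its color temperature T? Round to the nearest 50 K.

ln t = (242 + 161.1) / 99.47 = 4.0525.
t = e^4.0525 = 57.540.
T = 100·t = 5754 K → 5750 K to the nearest 50 K.

5750 K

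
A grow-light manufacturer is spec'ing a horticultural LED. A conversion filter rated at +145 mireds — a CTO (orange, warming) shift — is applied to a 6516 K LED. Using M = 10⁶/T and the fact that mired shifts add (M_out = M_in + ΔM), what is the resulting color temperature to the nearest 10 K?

M_in = 10⁶/6516 = 153.47 mireds.
M_out = 153.47 + (+145) = 298.47 mireds.
T_out = 10⁶/298.47 = 3350.4 K → 3350 K.

3350 K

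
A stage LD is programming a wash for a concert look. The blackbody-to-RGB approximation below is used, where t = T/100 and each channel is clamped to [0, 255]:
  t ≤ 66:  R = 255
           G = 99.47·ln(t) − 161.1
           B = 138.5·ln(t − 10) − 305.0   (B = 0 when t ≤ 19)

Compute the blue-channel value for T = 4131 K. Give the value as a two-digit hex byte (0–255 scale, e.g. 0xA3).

t = 4131/100 = 41.31; the t ≤ 66 branch applies.
B = 138.5·ln(41.31 − 10) − 305.0 = 138.5·ln 31.31 − 305.0 = 138.5·3.4439 − 305.0 = 171.985.
Rounded: 172; in hex, 0xAC.

0xAC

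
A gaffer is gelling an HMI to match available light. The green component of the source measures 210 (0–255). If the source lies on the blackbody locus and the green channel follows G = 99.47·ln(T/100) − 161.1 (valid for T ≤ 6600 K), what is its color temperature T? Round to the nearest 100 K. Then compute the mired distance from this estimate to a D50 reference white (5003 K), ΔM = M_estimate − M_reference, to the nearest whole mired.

ln t = (210 + 161.1) / 99.47 = 3.7308.
t = e^3.7308 = 41.711.
T = 100·t = 4171 K → 4200 K to the nearest 100 K.
M_estimate = 10⁶/4200 = 238.10; M_reference = 10⁶/5003 = 199.88.
ΔM = 238.10 − 199.88 = 38.22 → +38 mireds.

+38 mireds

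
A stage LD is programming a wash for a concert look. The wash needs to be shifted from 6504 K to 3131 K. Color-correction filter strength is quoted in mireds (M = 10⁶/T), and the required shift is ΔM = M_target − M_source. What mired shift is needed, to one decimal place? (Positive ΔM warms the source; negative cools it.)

M_source = 10⁶/6504 = 153.752; M_target = 10⁶/3131 = 319.387.
ΔM = 319.387 − 153.752 = 165.635 → +165.6 mireds, a warming shift.

+165.6 mireds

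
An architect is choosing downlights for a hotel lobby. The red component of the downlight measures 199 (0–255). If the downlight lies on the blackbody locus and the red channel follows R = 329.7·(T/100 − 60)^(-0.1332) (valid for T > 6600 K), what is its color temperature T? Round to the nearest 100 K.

(t − 60)^(-0.1332) = 199/329.7 = 0.60358.
t − 60 = 0.60358^(1/-0.1332) = 0.60358^(-7.508) = 44.273, so t = 104.273.
T = 100·t = 10427 K → 10400 K to the nearest 100 K.

10400 K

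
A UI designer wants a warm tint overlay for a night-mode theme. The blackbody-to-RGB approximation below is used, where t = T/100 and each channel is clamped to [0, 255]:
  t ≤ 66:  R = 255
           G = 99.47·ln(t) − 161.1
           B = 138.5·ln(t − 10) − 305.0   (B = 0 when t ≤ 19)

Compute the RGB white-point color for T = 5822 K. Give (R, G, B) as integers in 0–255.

(255, 243, 232)

t = 5822/100 = 58.22; the t ≤ 66 branch applies.
R = 255 by definition for t ≤ 66.
G = 99.47·ln 58.22 − 161.1 = 99.47·4.0642 − 161.1 = 243.169.
B = 138.5·ln(58.22 − 10) − 305.0 = 138.5·ln 48.22 − 305.0 = 138.5·3.8758 − 305.0 = 231.795.
Rounded: (255, 243, 232).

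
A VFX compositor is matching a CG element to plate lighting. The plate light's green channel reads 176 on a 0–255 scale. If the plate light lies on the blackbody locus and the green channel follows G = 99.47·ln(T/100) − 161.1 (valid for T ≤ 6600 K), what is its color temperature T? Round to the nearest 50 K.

2950 K

ln t = (176 + 161.1) / 99.47 = 3.3890.
t = e^3.3890 = 29.635.
T = 100·t = 2964 K → 2950 K to the nearest 50 K.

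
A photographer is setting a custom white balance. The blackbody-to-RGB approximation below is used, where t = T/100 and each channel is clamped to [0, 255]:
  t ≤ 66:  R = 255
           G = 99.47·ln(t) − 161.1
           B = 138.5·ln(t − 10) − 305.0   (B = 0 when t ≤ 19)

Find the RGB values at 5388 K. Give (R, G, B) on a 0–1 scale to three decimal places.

t = 5388/100 = 53.88; the t ≤ 66 branch applies.
R = 255 by definition for t ≤ 66.
G = 99.47·ln 53.88 − 161.1 = 99.47·3.9868 − 161.1 = 235.463.
B = 138.5·ln(53.88 − 10) − 305.0 = 138.5·ln 43.88 − 305.0 = 138.5·3.7815 − 305.0 = 218.732.
Dividing each by 255: (1.0000, 0.9234, 0.8578) → (1.000, 0.923, 0.858).

(1.000, 0.923, 0.858)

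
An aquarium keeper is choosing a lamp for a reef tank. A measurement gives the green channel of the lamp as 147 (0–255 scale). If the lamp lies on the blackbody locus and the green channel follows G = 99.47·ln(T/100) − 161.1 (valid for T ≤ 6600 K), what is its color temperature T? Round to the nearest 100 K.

2200 K

ln t = (147 + 161.1) / 99.47 = 3.0974.
t = e^3.0974 = 22.141.
T = 100·t = 2214 K → 2200 K to the nearest 100 K.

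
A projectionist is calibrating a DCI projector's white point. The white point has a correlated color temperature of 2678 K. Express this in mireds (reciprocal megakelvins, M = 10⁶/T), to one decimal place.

M = 10⁶ / 2678 = 373.413 → 373.4 mireds.

373.4 mireds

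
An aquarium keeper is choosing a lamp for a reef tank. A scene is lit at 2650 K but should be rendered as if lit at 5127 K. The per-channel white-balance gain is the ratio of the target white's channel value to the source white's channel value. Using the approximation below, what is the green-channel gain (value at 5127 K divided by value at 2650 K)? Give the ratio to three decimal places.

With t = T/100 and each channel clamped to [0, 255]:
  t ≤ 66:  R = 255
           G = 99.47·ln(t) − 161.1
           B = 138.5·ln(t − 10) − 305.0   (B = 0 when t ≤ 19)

At 2650 K (t = 26.5):
  G = 99.47·ln 26.5 − 161.1 = 99.47·3.2771 − 161.1 = 164.878.
At 5127 K (t = 51.27):
  G = 99.47·ln 51.27 − 161.1 = 99.47·3.9371 − 161.1 = 230.524.
Gain = 230.524 / 164.878 = 1.3982 → 1.398.

1.398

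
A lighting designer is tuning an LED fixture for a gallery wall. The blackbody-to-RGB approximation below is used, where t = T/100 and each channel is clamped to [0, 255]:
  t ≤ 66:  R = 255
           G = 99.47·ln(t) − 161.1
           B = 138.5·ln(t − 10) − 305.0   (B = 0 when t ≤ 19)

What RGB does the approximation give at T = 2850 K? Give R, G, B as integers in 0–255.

t = 2850/100 = 28.5; the t ≤ 66 branch applies.
R = 255 by definition for t ≤ 66.
G = 99.47·ln 28.5 − 161.1 = 99.47·3.3499 − 161.1 = 172.115.
B = 138.5·ln(28.5 − 10) − 305.0 = 138.5·ln 18.5 − 305.0 = 138.5·2.9178 − 305.0 = 99.111.
Rounded: (255, 172, 99).

R=255, G=172, B=99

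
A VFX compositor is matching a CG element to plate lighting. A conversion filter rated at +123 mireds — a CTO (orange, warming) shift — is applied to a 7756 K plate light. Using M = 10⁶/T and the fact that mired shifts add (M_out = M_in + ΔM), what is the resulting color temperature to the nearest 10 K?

M_in = 10⁶/7756 = 128.93 mireds.
M_out = 128.93 + (+123) = 251.93 mireds.
T_out = 10⁶/251.93 = 3969.3 K → 3970 K.

3970 K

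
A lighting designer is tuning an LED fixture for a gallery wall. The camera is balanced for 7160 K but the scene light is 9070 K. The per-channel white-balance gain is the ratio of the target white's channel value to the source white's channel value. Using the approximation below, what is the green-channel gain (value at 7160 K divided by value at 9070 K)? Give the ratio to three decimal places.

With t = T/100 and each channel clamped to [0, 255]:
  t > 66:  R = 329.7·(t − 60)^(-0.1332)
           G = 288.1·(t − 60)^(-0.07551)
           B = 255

At 9070 K (t = 90.7):
  G = 288.1·(90.7 − 60)^(-0.07551) = 288.1·30.7^(-0.07551) = 288.1·0.77216 = 222.459.
At 7160 K (t = 71.6):
  G = 288.1·(71.6 − 60)^(-0.07551) = 288.1·11.6^(-0.07551) = 288.1·0.83104 = 239.423.
Gain = 239.423 / 222.459 = 1.0763 → 1.076.

1.076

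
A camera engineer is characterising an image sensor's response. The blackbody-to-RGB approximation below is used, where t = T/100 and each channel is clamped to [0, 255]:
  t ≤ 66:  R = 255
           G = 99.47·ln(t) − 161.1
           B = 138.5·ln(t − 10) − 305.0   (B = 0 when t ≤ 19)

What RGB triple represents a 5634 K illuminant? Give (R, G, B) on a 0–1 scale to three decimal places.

t = 5634/100 = 56.34; the t ≤ 66 branch applies.
R = 255 by definition for t ≤ 66.
G = 99.47·ln 56.34 − 161.1 = 99.47·4.0314 − 161.1 = 239.904.
B = 138.5·ln(56.34 − 10) − 305.0 = 138.5·ln 46.34 − 305.0 = 138.5·3.8360 − 305.0 = 226.287.
Dividing each by 255: (1.0000, 0.9408, 0.8874) → (1.000, 0.941, 0.887).

(1.000, 0.941, 0.887)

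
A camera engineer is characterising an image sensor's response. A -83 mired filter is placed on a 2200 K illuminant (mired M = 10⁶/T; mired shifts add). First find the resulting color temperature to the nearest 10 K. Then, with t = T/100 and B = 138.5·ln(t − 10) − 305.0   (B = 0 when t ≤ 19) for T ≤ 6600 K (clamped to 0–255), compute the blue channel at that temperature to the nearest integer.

87

M_in = 10⁶/2200 = 454.55; M_out = 454.55 + (-83) = 371.55.
T_out = 10⁶/371.55 = 2691.5 K → 2690 K; t = 26.9.
B = 138.5·ln(26.9 − 10) − 305.0 = 138.5·ln 16.9 − 305.0 = 138.5·2.8273 − 305.0 = 86.583.
Rounded: 87.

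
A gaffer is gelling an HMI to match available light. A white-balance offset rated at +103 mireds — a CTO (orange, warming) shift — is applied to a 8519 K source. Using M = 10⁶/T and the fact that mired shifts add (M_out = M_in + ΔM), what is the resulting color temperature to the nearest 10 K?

M_in = 10⁶/8519 = 117.38 mireds.
M_out = 117.38 + (+103) = 220.38 mireds.
T_out = 10⁶/220.38 = 4537.5 K → 4540 K.

4540 K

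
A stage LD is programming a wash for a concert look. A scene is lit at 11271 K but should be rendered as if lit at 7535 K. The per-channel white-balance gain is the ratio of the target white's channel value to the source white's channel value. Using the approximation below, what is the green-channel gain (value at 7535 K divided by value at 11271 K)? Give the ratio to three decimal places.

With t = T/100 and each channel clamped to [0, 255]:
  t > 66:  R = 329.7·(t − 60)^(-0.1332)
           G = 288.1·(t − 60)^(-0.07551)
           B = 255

At 11271 K (t = 112.71):
  G = 288.1·(112.71 − 60)^(-0.07551) = 288.1·52.71^(-0.07551) = 288.1·0.74128 = 213.562.
At 7535 K (t = 75.35):
  G = 288.1·(75.35 − 60)^(-0.07551) = 288.1·15.35^(-0.07551) = 288.1·0.81365 = 234.412.
Gain = 234.412 / 213.562 = 1.0976 → 1.098.

1.098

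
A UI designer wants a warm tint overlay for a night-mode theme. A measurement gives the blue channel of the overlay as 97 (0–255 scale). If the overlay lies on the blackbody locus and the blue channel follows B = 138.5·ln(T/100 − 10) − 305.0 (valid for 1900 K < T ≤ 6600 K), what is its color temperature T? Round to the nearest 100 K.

ln(t − 10) = (97 + 305.0) / 138.5 = 2.9025.
t − 10 = e^2.9025 = 18.220, so t = 28.220.
T = 100·t = 2822 K → 2800 K to the nearest 100 K.

2800 K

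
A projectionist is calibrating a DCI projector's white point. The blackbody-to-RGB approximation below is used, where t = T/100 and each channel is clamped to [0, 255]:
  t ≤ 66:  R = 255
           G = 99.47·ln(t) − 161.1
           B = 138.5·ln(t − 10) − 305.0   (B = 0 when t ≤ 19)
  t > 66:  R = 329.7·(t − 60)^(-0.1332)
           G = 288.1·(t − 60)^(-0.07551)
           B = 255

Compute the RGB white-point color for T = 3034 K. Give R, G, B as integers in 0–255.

R=255, G=178, B=112

t = 3034/100 = 30.34; the t ≤ 66 branch applies.
R = 255 by definition for t ≤ 66.
G = 99.47·ln 30.34 − 161.1 = 99.47·3.4125 − 161.1 = 178.338.
B = 138.5·ln(30.34 − 10) − 305.0 = 138.5·ln 20.34 − 305.0 = 138.5·3.0126 − 305.0 = 112.244.
Rounded: (255, 178, 112).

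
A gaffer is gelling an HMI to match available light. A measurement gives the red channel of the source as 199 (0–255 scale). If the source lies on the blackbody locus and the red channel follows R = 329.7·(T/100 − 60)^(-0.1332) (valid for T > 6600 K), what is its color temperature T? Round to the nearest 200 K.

10400 K

(t − 60)^(-0.1332) = 199/329.7 = 0.60358.
t − 60 = 0.60358^(1/-0.1332) = 0.60358^(-7.508) = 44.273, so t = 104.273.
T = 100·t = 10427 K → 10400 K to the nearest 200 K.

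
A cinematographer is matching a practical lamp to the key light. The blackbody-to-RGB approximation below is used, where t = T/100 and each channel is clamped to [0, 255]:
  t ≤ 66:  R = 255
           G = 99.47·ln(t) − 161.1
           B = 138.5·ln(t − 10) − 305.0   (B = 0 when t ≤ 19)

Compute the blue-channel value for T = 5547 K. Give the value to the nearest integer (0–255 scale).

224

t = 5547/100 = 55.47; the t ≤ 66 branch applies.
B = 138.5·ln(55.47 − 10) − 305.0 = 138.5·ln 45.47 − 305.0 = 138.5·3.8171 − 305.0 = 223.662.
Rounded: 224.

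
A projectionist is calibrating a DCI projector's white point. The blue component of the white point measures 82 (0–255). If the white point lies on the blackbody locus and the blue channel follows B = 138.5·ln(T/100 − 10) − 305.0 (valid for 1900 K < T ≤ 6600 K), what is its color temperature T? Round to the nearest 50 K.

ln(t − 10) = (82 + 305.0) / 138.5 = 2.7942.
t − 10 = e^2.7942 = 16.350, so t = 26.350.
T = 100·t = 2635 K → 2650 K to the nearest 50 K.

2650 K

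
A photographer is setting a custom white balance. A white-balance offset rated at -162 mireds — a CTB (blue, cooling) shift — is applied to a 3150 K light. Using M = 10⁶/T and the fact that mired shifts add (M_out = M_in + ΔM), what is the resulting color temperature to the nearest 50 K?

6450 K

M_in = 10⁶/3150 = 317.46 mireds.
M_out = 317.46 + (-162) = 155.46 mireds.
T_out = 10⁶/155.46 = 6432.5 K → 6450 K.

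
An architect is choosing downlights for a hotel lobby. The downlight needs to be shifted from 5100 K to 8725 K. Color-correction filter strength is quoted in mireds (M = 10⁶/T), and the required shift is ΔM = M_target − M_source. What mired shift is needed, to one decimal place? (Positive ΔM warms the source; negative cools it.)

M_source = 10⁶/5100 = 196.078; M_target = 10⁶/8725 = 114.613.
ΔM = 114.613 − 196.078 = -81.465 → -81.5 mireds, a cooling shift.

-81.5 mireds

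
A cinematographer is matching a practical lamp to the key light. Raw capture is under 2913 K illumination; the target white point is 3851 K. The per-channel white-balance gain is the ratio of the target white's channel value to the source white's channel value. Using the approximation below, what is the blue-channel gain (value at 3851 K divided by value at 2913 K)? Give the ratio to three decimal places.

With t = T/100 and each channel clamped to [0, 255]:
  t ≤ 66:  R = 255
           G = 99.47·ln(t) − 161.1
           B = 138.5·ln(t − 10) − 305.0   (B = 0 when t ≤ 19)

At 2913 K (t = 29.13):
  B = 138.5·ln(29.13 − 10) − 305.0 = 138.5·ln 19.13 − 305.0 = 138.5·2.9513 − 305.0 = 103.749.
At 3851 K (t = 38.51):
  B = 138.5·ln(38.51 − 10) − 305.0 = 138.5·ln 28.51 − 305.0 = 138.5·3.3503 − 305.0 = 159.010.
Gain = 159.010 / 103.749 = 1.5326 → 1.533.

1.533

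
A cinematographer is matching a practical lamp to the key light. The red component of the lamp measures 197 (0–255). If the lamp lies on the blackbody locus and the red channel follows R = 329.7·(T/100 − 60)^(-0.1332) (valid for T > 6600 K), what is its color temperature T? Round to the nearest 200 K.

10800 K

(t − 60)^(-0.1332) = 197/329.7 = 0.59751.
t − 60 = 0.59751^(1/-0.1332) = 0.59751^(-7.508) = 47.761, so t = 107.761.
T = 100·t = 10776 K → 10800 K to the nearest 200 K.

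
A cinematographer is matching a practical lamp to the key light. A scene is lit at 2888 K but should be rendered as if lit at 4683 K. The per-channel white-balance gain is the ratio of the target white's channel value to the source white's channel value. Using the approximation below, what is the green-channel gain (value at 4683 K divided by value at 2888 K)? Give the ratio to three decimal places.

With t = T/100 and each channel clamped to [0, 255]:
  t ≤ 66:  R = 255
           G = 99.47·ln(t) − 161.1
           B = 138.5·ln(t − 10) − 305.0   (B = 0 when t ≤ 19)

1.277

At 2888 K (t = 28.88):
  G = 99.47·ln 28.88 − 161.1 = 99.47·3.3631 − 161.1 = 173.432.
At 4683 K (t = 46.83):
  G = 99.47·ln 46.83 − 161.1 = 99.47·3.8465 − 161.1 = 221.514.
Gain = 221.514 / 173.432 = 1.2772 → 1.277.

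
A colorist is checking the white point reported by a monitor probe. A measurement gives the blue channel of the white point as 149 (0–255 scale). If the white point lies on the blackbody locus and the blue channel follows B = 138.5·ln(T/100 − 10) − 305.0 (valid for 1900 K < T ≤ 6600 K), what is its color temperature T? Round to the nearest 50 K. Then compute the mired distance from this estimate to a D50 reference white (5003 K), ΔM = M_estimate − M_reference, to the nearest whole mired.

+74 mireds

ln(t − 10) = (149 + 305.0) / 138.5 = 3.2780.
t − 10 = e^3.2780 = 26.522, so t = 36.522.
T = 100·t = 3652 K → 3650 K to the nearest 50 K.
M_estimate = 10⁶/3650 = 273.97; M_reference = 10⁶/5003 = 199.88.
ΔM = 273.97 − 199.88 = 74.09 → +74 mireds.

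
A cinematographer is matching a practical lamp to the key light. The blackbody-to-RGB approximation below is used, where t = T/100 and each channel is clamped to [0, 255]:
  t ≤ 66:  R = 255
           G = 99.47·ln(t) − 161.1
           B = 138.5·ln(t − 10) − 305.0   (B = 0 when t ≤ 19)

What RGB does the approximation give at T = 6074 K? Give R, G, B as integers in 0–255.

t = 6074/100 = 60.74; the t ≤ 66 branch applies.
R = 255 by definition for t ≤ 66.
G = 99.47·ln 60.74 − 161.1 = 99.47·4.1066 − 161.1 = 247.384.
B = 138.5·ln(60.74 − 10) − 305.0 = 138.5·ln 50.74 − 305.0 = 138.5·3.9267 − 305.0 = 238.850.
Rounded: (255, 247, 239).

R=255, G=247, B=239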